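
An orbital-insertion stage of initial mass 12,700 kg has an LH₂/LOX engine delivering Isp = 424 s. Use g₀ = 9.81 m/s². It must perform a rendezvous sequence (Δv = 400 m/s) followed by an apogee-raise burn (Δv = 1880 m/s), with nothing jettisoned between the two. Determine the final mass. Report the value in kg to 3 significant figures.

v_e = Isp · g₀ = 424 × 9.81 = 4159.4 m/s.
After the first burn: m = 12700 × exp(−400/4159.4) = 12700 × 0.90831 = 11,535.5 kg.
After the second burn: m = 11,535.5 × exp(−1880/4159.4) = 11,535.5 × 0.63636 = 7,340.73 kg.

final mass ≈ 7340 kg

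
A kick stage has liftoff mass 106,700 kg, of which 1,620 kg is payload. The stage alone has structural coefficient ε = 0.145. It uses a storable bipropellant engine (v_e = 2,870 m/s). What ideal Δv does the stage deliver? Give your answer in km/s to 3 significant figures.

Δv ≈ 5.30 km/s

Stage wet mass = m₀ − payload = 106,700 − 1,620 = 105,080 kg.
Stage dry mass = ε × stage wet mass = 0.145 × 105,080 = 15,236.6 kg.
Burnout mass m_f = stage dry + payload = 15,236.6 + 1,620 = 16,856.6 kg.
From the ideal rocket equation, Δv = v_e · ln(106,700/16,856.6) = 2870.0 × ln(6.33) = 2870.0 × 1.8453 ≈ 5296 m/s.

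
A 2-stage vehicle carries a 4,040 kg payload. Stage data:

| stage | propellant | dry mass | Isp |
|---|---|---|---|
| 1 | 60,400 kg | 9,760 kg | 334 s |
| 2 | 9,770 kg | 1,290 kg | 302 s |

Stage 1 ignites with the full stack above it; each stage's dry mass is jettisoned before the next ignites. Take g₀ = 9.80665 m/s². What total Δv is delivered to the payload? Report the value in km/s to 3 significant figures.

Δv ≈ 7.12 km/s

Ignition mass of stage 1 = 60,400+9,760 + 9,770+1,290 + 4,040 = 85,260 kg.
Stage 1: m₀ = 85,260 kg, m_f = 85,260 − 60,400 = 24,860 kg; Δv = 334×9.80665×ln(3.43) = 3275.4×1.2324 ≈ 4037 m/s.
Stage 2: m₀ = 15,100 kg, m_f = 15,100 − 9,770 = 5,330 kg; Δv = 302×9.80665×ln(2.833) = 2961.6×1.0413 ≈ 3084 m/s.
Total Δv = 4037 + 3084 = 7121 m/s.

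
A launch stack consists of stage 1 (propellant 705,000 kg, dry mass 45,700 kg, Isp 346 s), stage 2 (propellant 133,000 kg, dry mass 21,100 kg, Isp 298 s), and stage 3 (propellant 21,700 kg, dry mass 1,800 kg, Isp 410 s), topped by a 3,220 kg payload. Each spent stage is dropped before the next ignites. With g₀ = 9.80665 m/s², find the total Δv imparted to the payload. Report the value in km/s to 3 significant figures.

Δv ≈ 15.4 km/s

Ignition mass of stage 1 = 705,000+45,700 + 133,000+21,100 + 21,700+1,800 + 3,220 = 931,520 kg.
Stage 1: m₀ = 931,520 kg, m_f = 931,520 − 705,000 = 226,520 kg; Δv = 346×9.80665×ln(4.112) = 3393.1×1.4140 ≈ 4798 m/s.
Stage 2: m₀ = 180,820 kg, m_f = 180,820 − 133,000 = 47,820 kg; Δv = 298×9.80665×ln(3.781) = 2922.4×1.3301 ≈ 3887 m/s.
Stage 3: m₀ = 26,720 kg, m_f = 26,720 − 21,700 = 5,020 kg; Δv = 410×9.80665×ln(5.323) = 4020.7×1.6720 ≈ 6723 m/s.
Total Δv = 4798 + 3887 + 6723 = 15408 m/s.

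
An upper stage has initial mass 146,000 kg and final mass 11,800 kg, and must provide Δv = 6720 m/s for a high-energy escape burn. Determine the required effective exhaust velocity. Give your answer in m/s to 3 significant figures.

ln(m₀/m_f) = ln(146000/11800) = ln(12.37) = 2.5155.
Using Δv = v_e ln(m₀/m_f): v_e = Δv / ln(m₀/m_f) = 6720 / 2.5155 = 2671.4 m/s.

v_e ≈ 2670 m/s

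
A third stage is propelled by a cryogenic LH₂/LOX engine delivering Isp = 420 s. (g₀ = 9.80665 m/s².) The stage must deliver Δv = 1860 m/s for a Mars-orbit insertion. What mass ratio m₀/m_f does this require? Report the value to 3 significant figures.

v_e = Isp · g₀ = 420 × 9.80665 = 4118.8 m/s.
m₀/m_f = exp(Δv / v_e) = exp(1860 / 4118.8) = exp(0.4516) = 1.5708.

mass ratio ≈ 1.57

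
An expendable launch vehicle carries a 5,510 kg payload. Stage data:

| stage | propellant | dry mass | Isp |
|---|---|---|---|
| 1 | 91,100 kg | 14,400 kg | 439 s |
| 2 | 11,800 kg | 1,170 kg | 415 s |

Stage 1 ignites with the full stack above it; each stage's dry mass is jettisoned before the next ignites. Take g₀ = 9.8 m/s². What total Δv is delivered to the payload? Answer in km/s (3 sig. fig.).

Ignition mass of stage 1 = 91,100+14,400 + 11,800+1,170 + 5,510 = 123,980 kg.
Stage 1: m₀ = 123,980 kg, m_f = 123,980 − 91,100 = 32,880 kg; Δv = 439×9.8×ln(3.771) = 4302.2×1.3273 ≈ 5710 m/s.
Stage 2: m₀ = 18,480 kg, m_f = 18,480 − 11,800 = 6,680 kg; Δv = 415×9.8×ln(2.766) = 4067.0×1.0176 ≈ 4138 m/s.
Total Δv = 5710 + 4138 = 9848 m/s.

Δv ≈ 9.85 km/s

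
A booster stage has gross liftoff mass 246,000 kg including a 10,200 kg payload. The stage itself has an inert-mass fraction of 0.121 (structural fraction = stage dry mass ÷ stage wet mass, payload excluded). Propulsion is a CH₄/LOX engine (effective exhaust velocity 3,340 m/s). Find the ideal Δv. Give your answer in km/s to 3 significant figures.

Δv ≈ 6.17 km/s

Stage wet mass = m₀ − payload = 246,000 − 10,200 = 235,800 kg.
Stage dry mass = ε × stage wet mass = 0.121 × 235,800 = 28,531.8 kg.
Burnout mass m_f = stage dry + payload = 28,531.8 + 10,200 = 38,731.8 kg.
Using Δv = v_e ln(m₀/m_f): Δv = v_e · ln(246,000/38,731.8) = 3340.0 × ln(6.351) = 3340.0 × 1.8487 ≈ 6175 m/s.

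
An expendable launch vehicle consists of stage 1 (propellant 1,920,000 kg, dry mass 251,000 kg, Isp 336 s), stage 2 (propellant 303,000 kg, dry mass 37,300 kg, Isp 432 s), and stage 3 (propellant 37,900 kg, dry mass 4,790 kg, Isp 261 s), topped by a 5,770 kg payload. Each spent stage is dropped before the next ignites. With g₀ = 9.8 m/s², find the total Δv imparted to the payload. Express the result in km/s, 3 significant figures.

Δv ≈ 14.9 km/s

Ignition mass of stage 1 = 1,920,000+251,000 + 303,000+37,300 + 37,900+4,790 + 5,770 = 2,559,760 kg.
Stage 1: m₀ = 2,559,760 kg, m_f = 2,559,760 − 1,920,000 = 639,760 kg; Δv = 336×9.8×ln(4.001) = 3292.8×1.3866 ≈ 4566 m/s.
Stage 2: m₀ = 388,760 kg, m_f = 388,760 − 303,000 = 85,760 kg; Δv = 432×9.8×ln(4.533) = 4233.6×1.5114 ≈ 6399 m/s.
Stage 3: m₀ = 48,460 kg, m_f = 48,460 − 37,900 = 10,560 kg; Δv = 261×9.8×ln(4.589) = 2557.8×1.5237 ≈ 3897 m/s.
Total Δv = 4566 + 6399 + 3897 = 14862 m/s.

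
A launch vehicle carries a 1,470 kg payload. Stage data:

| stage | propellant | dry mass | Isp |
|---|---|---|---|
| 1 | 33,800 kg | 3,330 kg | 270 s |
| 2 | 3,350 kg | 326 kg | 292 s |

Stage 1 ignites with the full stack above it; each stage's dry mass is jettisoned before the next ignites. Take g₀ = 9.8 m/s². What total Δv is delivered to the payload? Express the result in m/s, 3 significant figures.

Δv ≈ 7260 m/s

Ignition mass of stage 1 = 33,800+3,330 + 3,350+326 + 1,470 = 42,276 kg.
Stage 1: m₀ = 42,276 kg, m_f = 42,276 − 33,800 = 8,476 kg; Δv = 270×9.8×ln(4.988) = 2646.0×1.6070 ≈ 4252 m/s.
Stage 2: m₀ = 5,146 kg, m_f = 5,146 − 3,350 = 1,796 kg; Δv = 292×9.8×ln(2.865) = 2861.6×1.0527 ≈ 3012 m/s.
Total Δv = 4252 + 3012 = 7264 m/s.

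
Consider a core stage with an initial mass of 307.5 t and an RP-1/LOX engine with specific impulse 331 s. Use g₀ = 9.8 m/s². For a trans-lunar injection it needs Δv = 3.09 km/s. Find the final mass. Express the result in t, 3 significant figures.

v_e = Isp · g₀ = 331 × 9.8 = 3243.8 m/s.
From the ideal rocket equation, m₀/m_f = exp(Δv / v_e) = exp(3090 / 3243.8) = exp(0.9526) = 2.5924.
m_f = m₀ / 2.5924 = 307.5 / 2.5924 = 118.616 t.

final mass ≈ 119 t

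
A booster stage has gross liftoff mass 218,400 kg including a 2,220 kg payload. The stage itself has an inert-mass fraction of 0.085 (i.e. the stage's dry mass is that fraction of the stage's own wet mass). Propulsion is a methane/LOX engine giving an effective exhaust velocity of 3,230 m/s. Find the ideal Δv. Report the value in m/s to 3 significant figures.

Stage wet mass = m₀ − payload = 218,400 − 2,220 = 216,180 kg.
Stage dry mass = ε × stage wet mass = 0.085 × 216,180 = 18,375.3 kg.
Burnout mass m_f = stage dry + payload = 18,375.3 + 2,220 = 20,595.3 kg.
Δv = v_e · ln(218,400/20,595.3) = 3230.0 × ln(10.6) = 3230.0 × 2.3613 ≈ 7627 m/s.

Δv ≈ 7630 m/s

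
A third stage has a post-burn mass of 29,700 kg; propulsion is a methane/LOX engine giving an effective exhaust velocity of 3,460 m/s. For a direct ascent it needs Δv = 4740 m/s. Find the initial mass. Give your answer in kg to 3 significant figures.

By the Tsiolkovsky rocket equation, m₀/m_f = exp(Δv / v_e) = exp(4740 / 3460.0) = exp(1.3699) = 3.9351.
m₀ = m_f × 3.9351 = 29,700 × 3.9351 = 116,872 kg.

initial mass ≈ 117000 kg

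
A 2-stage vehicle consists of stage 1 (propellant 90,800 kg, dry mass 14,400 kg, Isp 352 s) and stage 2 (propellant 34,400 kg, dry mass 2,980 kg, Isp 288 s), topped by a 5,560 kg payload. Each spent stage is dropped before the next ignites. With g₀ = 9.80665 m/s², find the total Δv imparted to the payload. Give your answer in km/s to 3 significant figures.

Ignition mass of stage 1 = 90,800+14,400 + 34,400+2,980 + 5,560 = 148,140 kg.
Stage 1: m₀ = 148,140 kg, m_f = 148,140 − 90,800 = 57,340 kg; Δv = 352×9.80665×ln(2.584) = 3451.9×0.9492 ≈ 3276 m/s.
Stage 2: m₀ = 42,940 kg, m_f = 42,940 − 34,400 = 8,540 kg; Δv = 288×9.80665×ln(5.028) = 2824.3×1.6150 ≈ 4561 m/s.
Total Δv = 3276 + 4561 = 7837 m/s.

Δv ≈ 7.84 km/s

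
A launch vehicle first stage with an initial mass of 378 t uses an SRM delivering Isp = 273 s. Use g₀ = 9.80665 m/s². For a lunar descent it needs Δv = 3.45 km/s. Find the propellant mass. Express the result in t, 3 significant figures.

v_e = Isp · g₀ = 273 × 9.80665 = 2677.2 m/s.
From the ideal rocket equation, m₀/m_f = exp(Δv / v_e) = exp(3450 / 2677.2) = exp(1.2887) = 3.6279.
m_f = 378 / 3.6279 = 104.193 t, so propellant = m₀ − m_f = 378 − 104.193 = 273.807 t.

propellant mass ≈ 274 t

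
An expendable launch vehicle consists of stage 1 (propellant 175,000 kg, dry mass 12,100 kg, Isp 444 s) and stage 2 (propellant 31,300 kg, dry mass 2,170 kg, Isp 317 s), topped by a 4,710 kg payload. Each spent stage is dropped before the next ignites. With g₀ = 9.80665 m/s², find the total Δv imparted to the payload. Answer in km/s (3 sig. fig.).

Δv ≈ 11.9 km/s

Ignition mass of stage 1 = 175,000+12,100 + 31,300+2,170 + 4,710 = 225,280 kg.
Stage 1: m₀ = 225,280 kg, m_f = 225,280 − 175,000 = 50,280 kg; Δv = 444×9.80665×ln(4.481) = 4354.2×1.4997 ≈ 6530 m/s.
Stage 2: m₀ = 38,180 kg, m_f = 38,180 − 31,300 = 6,880 kg; Δv = 317×9.80665×ln(5.549) = 3108.7×1.7137 ≈ 5327 m/s.
Total Δv = 6530 + 5327 = 11857 m/s.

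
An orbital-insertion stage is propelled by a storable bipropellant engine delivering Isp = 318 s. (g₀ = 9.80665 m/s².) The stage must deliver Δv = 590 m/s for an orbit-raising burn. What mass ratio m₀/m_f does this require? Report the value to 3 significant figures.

v_e = Isp · g₀ = 318 × 9.80665 = 3118.5 m/s.
By the Tsiolkovsky rocket equation, m₀/m_f = exp(Δv / v_e) = exp(590 / 3118.5) = exp(0.1892) = 1.2083.

mass ratio ≈ 1.21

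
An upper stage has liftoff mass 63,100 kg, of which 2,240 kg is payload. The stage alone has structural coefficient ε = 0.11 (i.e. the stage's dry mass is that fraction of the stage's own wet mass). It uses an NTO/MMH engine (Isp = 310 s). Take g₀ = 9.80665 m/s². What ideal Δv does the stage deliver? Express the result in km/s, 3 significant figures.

Δv ≈ 5.94 km/s

Stage wet mass = m₀ − payload = 63,100 − 2,240 = 60,860 kg.
Stage dry mass = ε × stage wet mass = 0.11 × 60,860 = 6,694.6 kg.
Burnout mass m_f = stage dry + payload = 6,694.6 + 2,240 = 8,934.6 kg.
v_e = Isp · g₀ = 310 × 9.80665 = 3040.1 m/s.
Δv = v_e · ln(63,100/8,934.6) = 3040.1 × ln(7.062) = 3040.1 × 1.9548 ≈ 5943 m/s.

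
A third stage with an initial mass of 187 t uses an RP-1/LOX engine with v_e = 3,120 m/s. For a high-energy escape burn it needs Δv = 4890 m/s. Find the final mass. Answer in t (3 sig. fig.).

final mass ≈ 39.0 t

m₀/m_f = exp(Δv / v_e) = exp(4890 / 3120.0) = exp(1.5673) = 4.7937.
m_f = m₀ / 4.7937 = 187 / 4.7937 = 39.0095 t.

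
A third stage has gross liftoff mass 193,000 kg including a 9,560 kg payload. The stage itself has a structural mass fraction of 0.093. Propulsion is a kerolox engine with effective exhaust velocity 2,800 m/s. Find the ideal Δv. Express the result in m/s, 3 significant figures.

Δv ≈ 5550 m/s

Stage wet mass = m₀ − payload = 193,000 − 9,560 = 183,440 kg.
Stage dry mass = ε × stage wet mass = 0.093 × 183,440 = 17,059.9 kg.
Burnout mass m_f = stage dry + payload = 17,059.9 + 9,560 = 26,619.9 kg.
Δv = v_e · ln(193,000/26,619.9) = 2800.0 × ln(7.25) = 2800.0 × 1.9810 ≈ 5547 m/s.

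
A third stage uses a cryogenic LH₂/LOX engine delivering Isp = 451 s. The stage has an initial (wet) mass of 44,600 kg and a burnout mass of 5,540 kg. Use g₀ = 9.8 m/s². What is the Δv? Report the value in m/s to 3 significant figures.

Δv ≈ 9220 m/s

v_e = Isp · g₀ = 451 × 9.8 = 4419.8 m/s.
Rocket equation: Δv = v_e · ln(m₀/m_f) = 4419.8 × ln(8.051) = 4419.8 × 2.0857 ≈ 9218.6 m/s.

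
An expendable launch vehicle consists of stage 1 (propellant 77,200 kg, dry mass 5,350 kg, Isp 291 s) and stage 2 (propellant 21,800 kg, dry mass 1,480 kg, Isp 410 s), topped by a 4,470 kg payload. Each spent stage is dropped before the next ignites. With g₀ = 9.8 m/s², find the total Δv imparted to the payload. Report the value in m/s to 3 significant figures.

Ignition mass of stage 1 = 77,200+5,350 + 21,800+1,480 + 4,470 = 110,300 kg.
Stage 1: m₀ = 110,300 kg, m_f = 110,300 − 77,200 = 33,100 kg; Δv = 291×9.8×ln(3.332) = 2851.8×1.2037 ≈ 3433 m/s.
Stage 2: m₀ = 27,750 kg, m_f = 27,750 − 21,800 = 5,950 kg; Δv = 410×9.8×ln(4.664) = 4018.0×1.5398 ≈ 6187 m/s.
Total Δv = 3433 + 6187 = 9620 m/s.

Δv ≈ 9620 m/s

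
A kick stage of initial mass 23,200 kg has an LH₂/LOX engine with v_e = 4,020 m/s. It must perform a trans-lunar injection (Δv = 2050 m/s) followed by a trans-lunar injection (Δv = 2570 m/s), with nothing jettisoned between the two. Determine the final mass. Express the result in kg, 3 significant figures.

final mass ≈ 7350 kg

After the first burn: m = 23200 × exp(−2050/4020.0) = 23200 × 0.60053 = 13,932.3 kg.
After the second burn: m = 13,932.3 × exp(−2570/4020.0) = 13,932.3 × 0.52766 = 7,351.52 kg.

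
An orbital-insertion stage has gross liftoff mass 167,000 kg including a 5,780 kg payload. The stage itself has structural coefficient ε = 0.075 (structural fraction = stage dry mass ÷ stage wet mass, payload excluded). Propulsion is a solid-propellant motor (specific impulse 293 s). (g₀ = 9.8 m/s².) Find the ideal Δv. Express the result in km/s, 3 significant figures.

Stage wet mass = m₀ − payload = 167,000 − 5,780 = 161,220 kg.
Stage dry mass = ε × stage wet mass = 0.075 × 161,220 = 12,091.5 kg.
Burnout mass m_f = stage dry + payload = 12,091.5 + 5,780 = 17,871.5 kg.
v_e = Isp · g₀ = 293 × 9.8 = 2871.4 m/s.
From the ideal rocket equation, Δv = v_e · ln(167,000/17,871.5) = 2871.4 × ln(9.344) = 2871.4 × 2.2348 ≈ 6417 m/s.

Δv ≈ 6.42 km/s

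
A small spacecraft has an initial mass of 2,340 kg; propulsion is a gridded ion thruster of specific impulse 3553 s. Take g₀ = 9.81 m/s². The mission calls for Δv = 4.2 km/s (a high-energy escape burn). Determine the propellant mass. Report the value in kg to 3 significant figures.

propellant mass ≈ 266 kg

v_e = Isp · g₀ = 3553 × 9.81 = 34854.9 m/s.
Rocket equation: m₀/m_f = exp(Δv / v_e) = exp(4200 / 34854.9) = exp(0.1205) = 1.1281.
m_f = 2,340 / 1.1281 = 2,074.28 kg, so propellant = m₀ − m_f = 2,340 − 2,074.28 = 265.72 kg.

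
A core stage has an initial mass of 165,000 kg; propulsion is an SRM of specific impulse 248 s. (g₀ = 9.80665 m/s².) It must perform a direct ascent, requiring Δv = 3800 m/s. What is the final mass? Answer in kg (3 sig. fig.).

final mass ≈ 34600 kg

v_e = Isp · g₀ = 248 × 9.80665 = 2432.0 m/s.
Using Δv = v_e ln(m₀/m_f): m₀/m_f = exp(Δv / v_e) = exp(3800 / 2432.0) = exp(1.5625) = 4.7706.
m_f = m₀ / 4.7706 = 165,000 / 4.7706 = 34,586.8 kg.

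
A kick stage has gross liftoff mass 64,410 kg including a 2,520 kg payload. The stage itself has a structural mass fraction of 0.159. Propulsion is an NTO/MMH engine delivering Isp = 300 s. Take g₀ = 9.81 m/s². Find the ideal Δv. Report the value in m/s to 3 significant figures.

Δv ≈ 4860 m/s

Stage wet mass = m₀ − payload = 64,410 − 2,520 = 61,890 kg.
Stage dry mass = ε × stage wet mass = 0.159 × 61,890 = 9,840.51 kg.
Burnout mass m_f = stage dry + payload = 9,840.51 + 2,520 = 12,360.51 kg.
v_e = Isp · g₀ = 300 × 9.81 = 2943.0 m/s.
By the Tsiolkovsky rocket equation, Δv = v_e · ln(64,410/12,360.51) = 2943.0 × ln(5.211) = 2943.0 × 1.6508 ≈ 4858 m/s.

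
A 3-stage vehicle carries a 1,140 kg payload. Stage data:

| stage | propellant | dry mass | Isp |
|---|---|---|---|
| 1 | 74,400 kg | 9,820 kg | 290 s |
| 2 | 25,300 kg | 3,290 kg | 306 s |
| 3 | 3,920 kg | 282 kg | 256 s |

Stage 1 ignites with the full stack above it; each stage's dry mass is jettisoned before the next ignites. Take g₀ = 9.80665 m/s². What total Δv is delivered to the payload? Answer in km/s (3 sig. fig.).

Δv ≈ 10.3 km/s

Ignition mass of stage 1 = 74,400+9,820 + 25,300+3,290 + 3,920+282 + 1,140 = 118,152 kg.
Stage 1: m₀ = 118,152 kg, m_f = 118,152 − 74,400 = 43,752 kg; Δv = 290×9.80665×ln(2.7) = 2843.9×0.9934 ≈ 2825 m/s.
Stage 2: m₀ = 33,932 kg, m_f = 33,932 − 25,300 = 8,632 kg; Δv = 306×9.80665×ln(3.931) = 3000.8×1.3689 ≈ 4108 m/s.
Stage 3: m₀ = 5,342 kg, m_f = 5,342 − 3,920 = 1,422 kg; Δv = 256×9.80665×ln(3.757) = 2510.5×1.3235 ≈ 3323 m/s.
Total Δv = 2825 + 4108 + 3323 = 10256 m/s.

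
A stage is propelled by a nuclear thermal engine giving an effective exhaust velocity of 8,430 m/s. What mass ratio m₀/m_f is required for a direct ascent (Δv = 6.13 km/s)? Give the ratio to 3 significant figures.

mass ratio ≈ 2.07

By the Tsiolkovsky rocket equation, m₀/m_f = exp(Δv / v_e) = exp(6130 / 8430.0) = exp(0.7272) = 2.0692.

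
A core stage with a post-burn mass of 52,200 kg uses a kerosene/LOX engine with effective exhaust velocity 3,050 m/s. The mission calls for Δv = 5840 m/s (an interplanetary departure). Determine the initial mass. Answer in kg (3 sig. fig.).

m₀/m_f = exp(Δv / v_e) = exp(5840 / 3050.0) = exp(1.9148) = 6.7853.
m₀ = m_f × 6.7853 = 52,200 × 6.7853 = 354,193 kg.

initial mass ≈ 354000 kg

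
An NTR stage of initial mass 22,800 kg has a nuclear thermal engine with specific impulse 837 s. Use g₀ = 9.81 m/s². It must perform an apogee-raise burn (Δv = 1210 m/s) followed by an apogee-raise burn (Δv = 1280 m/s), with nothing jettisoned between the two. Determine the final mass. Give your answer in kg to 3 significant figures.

final mass ≈ 16800 kg

v_e = Isp · g₀ = 837 × 9.81 = 8211.0 m/s.
After the first burn: m = 22800 × exp(−1210/8211.0) = 22800 × 0.86298 = 19,675.9 kg.
After the second burn: m = 19,675.9 × exp(−1280/8211.0) = 19,675.9 × 0.85565 = 16,835.7 kg.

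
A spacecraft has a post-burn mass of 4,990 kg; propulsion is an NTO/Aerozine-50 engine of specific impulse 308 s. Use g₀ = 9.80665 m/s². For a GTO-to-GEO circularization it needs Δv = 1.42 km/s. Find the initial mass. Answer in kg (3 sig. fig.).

initial mass ≈ 7990 kg

v_e = Isp · g₀ = 308 × 9.80665 = 3020.4 m/s.
m₀/m_f = exp(Δv / v_e) = exp(1420 / 3020.4) = exp(0.4701) = 1.6002.
m₀ = m_f × 1.6002 = 4,990 × 1.6002 = 7,985 kg.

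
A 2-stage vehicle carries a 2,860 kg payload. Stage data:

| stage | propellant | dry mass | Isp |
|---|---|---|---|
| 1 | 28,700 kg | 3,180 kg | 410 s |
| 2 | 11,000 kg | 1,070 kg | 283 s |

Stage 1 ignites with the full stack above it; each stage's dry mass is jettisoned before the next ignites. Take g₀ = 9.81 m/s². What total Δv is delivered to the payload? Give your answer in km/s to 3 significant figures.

Ignition mass of stage 1 = 28,700+3,180 + 11,000+1,070 + 2,860 = 46,810 kg.
Stage 1: m₀ = 46,810 kg, m_f = 46,810 − 28,700 = 18,110 kg; Δv = 410×9.81×ln(2.585) = 4022.1×0.9496 ≈ 3820 m/s.
Stage 2: m₀ = 14,930 kg, m_f = 14,930 − 11,000 = 3,930 kg; Δv = 283×9.81×ln(3.799) = 2776.2×1.3347 ≈ 3706 m/s.
Total Δv = 3820 + 3706 = 7526 m/s.

Δv ≈ 7.53 km/s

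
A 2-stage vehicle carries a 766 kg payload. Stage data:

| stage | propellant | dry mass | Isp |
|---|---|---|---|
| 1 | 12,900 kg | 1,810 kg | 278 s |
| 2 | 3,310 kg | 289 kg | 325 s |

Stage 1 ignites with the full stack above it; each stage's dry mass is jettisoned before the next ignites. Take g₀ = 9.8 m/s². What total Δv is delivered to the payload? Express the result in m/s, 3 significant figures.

Δv ≈ 7600 m/s

Ignition mass of stage 1 = 12,900+1,810 + 3,310+289 + 766 = 19,075 kg.
Stage 1: m₀ = 19,075 kg, m_f = 19,075 − 12,900 = 6,175 kg; Δv = 278×9.8×ln(3.089) = 2724.4×1.1279 ≈ 3073 m/s.
Stage 2: m₀ = 4,365 kg, m_f = 4,365 − 3,310 = 1,055 kg; Δv = 325×9.8×ln(4.137) = 3185.0×1.4201 ≈ 4523 m/s.
Total Δv = 3073 + 4523 = 7596 m/s.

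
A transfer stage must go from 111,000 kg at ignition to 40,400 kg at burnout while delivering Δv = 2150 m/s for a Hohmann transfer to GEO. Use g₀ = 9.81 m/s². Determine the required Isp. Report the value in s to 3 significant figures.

ln(m₀/m_f) = ln(111000/40400) = ln(2.748) = 1.0107.
From the ideal rocket equation, v_e = Δv / ln(m₀/m_f) = 2150 / 1.0107 = 2127.2 m/s.
Isp = v_e / g₀ = 2127.2 / 9.81 = 216.8 s.

Isp ≈ 217 s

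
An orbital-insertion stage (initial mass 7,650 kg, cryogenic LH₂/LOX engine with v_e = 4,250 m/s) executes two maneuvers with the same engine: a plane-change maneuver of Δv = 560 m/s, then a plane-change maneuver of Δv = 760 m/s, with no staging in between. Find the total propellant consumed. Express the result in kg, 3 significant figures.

total propellant consumed ≈ 2040 kg

After the first burn: m = 7650 × exp(−560/4250.0) = 7650 × 0.87655 = 6,705.61 kg.
After the second burn: m = 6,705.61 × exp(−760/4250.0) = 6,705.61 × 0.83625 = 5,607.57 kg.
Total propellant = m₀ − m_final = 7650 − 5,607.57 = 2,042.43 kg.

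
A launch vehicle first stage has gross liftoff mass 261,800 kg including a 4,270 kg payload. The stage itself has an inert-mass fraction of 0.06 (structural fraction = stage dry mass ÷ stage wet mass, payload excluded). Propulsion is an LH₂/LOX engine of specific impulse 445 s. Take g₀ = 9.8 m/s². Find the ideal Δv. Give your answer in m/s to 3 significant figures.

Δv ≈ 11300 m/s

Stage wet mass = m₀ − payload = 261,800 − 4,270 = 257,530 kg.
Stage dry mass = ε × stage wet mass = 0.06 × 257,530 = 15,451.8 kg.
Burnout mass m_f = stage dry + payload = 15,451.8 + 4,270 = 19,721.8 kg.
v_e = Isp · g₀ = 445 × 9.8 = 4361.0 m/s.
By the Tsiolkovsky rocket equation, Δv = v_e · ln(261,800/19,721.8) = 4361.0 × ln(13.27) = 4361.0 × 2.5859 ≈ 11277 m/s.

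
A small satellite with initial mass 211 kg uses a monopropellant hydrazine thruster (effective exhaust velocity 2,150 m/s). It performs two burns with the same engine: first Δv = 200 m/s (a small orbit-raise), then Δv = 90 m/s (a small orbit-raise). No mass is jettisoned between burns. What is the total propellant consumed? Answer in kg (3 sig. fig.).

total propellant consumed ≈ 26.6 kg

After the first burn: m = 211 × exp(−200/2150.0) = 211 × 0.91117 = 192.257 kg.
After the second burn: m = 192.257 × exp(−90/2150.0) = 192.257 × 0.95900 = 184.374 kg.
Total propellant = m₀ − m_final = 211 − 184.374 = 26.626 kg.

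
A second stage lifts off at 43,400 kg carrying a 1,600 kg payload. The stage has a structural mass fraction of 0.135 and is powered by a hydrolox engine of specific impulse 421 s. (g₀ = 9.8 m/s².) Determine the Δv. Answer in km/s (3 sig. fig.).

Stage wet mass = m₀ − payload = 43,400 − 1,600 = 41,800 kg.
Stage dry mass = ε × stage wet mass = 0.135 × 41,800 = 5,643 kg.
Burnout mass m_f = stage dry + payload = 5,643 + 1,600 = 7,243 kg.
v_e = Isp · g₀ = 421 × 9.8 = 4125.8 m/s.
Using Δv = v_e ln(m₀/m_f): Δv = v_e · ln(43,400/7,243) = 4125.8 × ln(5.992) = 4125.8 × 1.7904 ≈ 7387 m/s.

Δv ≈ 7.39 km/s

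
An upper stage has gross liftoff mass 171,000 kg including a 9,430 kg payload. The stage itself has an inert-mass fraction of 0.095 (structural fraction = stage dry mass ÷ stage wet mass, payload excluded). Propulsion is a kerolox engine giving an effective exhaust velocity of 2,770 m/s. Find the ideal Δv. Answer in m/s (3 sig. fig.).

Δv ≈ 5350 m/s

Stage wet mass = m₀ − payload = 171,000 − 9,430 = 161,570 kg.
Stage dry mass = ε × stage wet mass = 0.095 × 161,570 = 15,349.2 kg.
Burnout mass m_f = stage dry + payload = 15,349.2 + 9,430 = 24,779.2 kg.
By the Tsiolkovsky rocket equation, Δv = v_e · ln(171,000/24,779.2) = 2770.0 × ln(6.901) = 2770.0 × 1.9317 ≈ 5351 m/s.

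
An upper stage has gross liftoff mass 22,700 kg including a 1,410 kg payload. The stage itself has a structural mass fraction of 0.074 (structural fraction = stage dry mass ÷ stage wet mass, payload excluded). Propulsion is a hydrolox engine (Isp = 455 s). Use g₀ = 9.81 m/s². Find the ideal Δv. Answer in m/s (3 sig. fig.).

Δv ≈ 9050 m/s

Stage wet mass = m₀ − payload = 22,700 − 1,410 = 21,290 kg.
Stage dry mass = ε × stage wet mass = 0.074 × 21,290 = 1,575.46 kg.
Burnout mass m_f = stage dry + payload = 1,575.46 + 1,410 = 2,985.46 kg.
v_e = Isp · g₀ = 455 × 9.81 = 4463.6 m/s.
Δv = v_e · ln(22,700/2,985.46) = 4463.6 × ln(7.604) = 4463.6 × 2.0286 ≈ 9055 m/s.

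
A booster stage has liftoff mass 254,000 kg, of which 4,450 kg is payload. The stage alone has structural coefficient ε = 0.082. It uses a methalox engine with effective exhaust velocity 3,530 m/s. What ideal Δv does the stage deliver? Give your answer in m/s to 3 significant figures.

Δv ≈ 8200 m/s

Stage wet mass = m₀ − payload = 254,000 − 4,450 = 249,550 kg.
Stage dry mass = ε × stage wet mass = 0.082 × 249,550 = 20,463.1 kg.
Burnout mass m_f = stage dry + payload = 20,463.1 + 4,450 = 24,913.1 kg.
From the ideal rocket equation, Δv = v_e · ln(254,000/24,913.1) = 3530.0 × ln(10.2) = 3530.0 × 2.3219 ≈ 8196 m/s.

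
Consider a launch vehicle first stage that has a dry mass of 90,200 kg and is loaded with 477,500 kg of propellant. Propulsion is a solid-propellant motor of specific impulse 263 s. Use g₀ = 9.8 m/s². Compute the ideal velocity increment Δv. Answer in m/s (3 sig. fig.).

v_e = Isp · g₀ = 263 × 9.8 = 2577.4 m/s.
m₀ = m_dry + m_prop = 90,200 + 477,500 = 567,700 kg.
Δv = v_e · ln(m₀/m_f) = 2577.4 × ln(6.294) = 2577.4 × 1.8396 ≈ 4741.3 m/s.

Δv ≈ 4740 m/s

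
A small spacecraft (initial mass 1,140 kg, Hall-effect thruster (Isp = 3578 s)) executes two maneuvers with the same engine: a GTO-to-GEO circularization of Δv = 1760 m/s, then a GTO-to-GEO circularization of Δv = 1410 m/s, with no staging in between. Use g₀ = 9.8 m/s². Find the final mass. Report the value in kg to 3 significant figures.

final mass ≈ 1040 kg

v_e = Isp · g₀ = 3578 × 9.8 = 35064.4 m/s.
After the first burn: m = 1140 × exp(−1760/35064.4) = 1140 × 0.95105 = 1,084.2 kg.
After the second burn: m = 1,084.2 × exp(−1410/35064.4) = 1,084.2 × 0.96059 = 1,041.47 kg.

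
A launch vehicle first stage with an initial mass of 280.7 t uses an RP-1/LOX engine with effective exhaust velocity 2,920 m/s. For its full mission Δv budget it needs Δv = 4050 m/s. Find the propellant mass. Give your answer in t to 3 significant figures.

propellant mass ≈ 211 t

Using Δv = v_e ln(m₀/m_f): m₀/m_f = exp(Δv / v_e) = exp(4050 / 2920.0) = exp(1.3870) = 4.0028.
m_f = 280.7 / 4.0028 = 70.1259 t, so propellant = m₀ − m_f = 280.7 − 70.1259 = 210.5741 t.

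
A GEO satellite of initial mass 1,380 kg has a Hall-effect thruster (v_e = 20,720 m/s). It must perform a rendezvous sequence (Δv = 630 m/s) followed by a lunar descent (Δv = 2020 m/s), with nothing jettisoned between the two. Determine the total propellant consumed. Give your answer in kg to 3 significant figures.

After the first burn: m = 1380 × exp(−630/20720.0) = 1380 × 0.97005 = 1,338.67 kg.
After the second burn: m = 1,338.67 × exp(−2020/20720.0) = 1,338.67 × 0.90711 = 1,214.32 kg.
Total propellant = m₀ − m_final = 1380 − 1,214.32 = 165.68 kg.

total propellant consumed ≈ 166 kg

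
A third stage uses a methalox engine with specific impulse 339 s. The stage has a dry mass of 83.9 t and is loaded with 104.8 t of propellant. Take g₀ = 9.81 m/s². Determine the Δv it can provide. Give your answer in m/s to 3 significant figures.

Δv ≈ 2700 m/s

v_e = Isp · g₀ = 339 × 9.81 = 3325.6 m/s.
m₀ = m_dry + m_prop = 83.9 + 104.8 = 188.7 t.
Δv = v_e · ln(m₀/m_f) = 3325.6 × ln(2.249) = 3325.6 × 0.8105 ≈ 2695.5 m/s.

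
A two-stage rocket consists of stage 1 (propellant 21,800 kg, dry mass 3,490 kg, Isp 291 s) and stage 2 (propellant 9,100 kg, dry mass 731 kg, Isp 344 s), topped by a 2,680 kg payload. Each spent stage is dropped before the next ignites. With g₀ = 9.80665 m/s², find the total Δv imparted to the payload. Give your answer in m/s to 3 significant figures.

Ignition mass of stage 1 = 21,800+3,490 + 9,100+731 + 2,680 = 37,801 kg.
Stage 1: m₀ = 37,801 kg, m_f = 37,801 − 21,800 = 16,001 kg; Δv = 291×9.80665×ln(2.362) = 2853.7×0.8597 ≈ 2453 m/s.
Stage 2: m₀ = 12,511 kg, m_f = 12,511 − 9,100 = 3,411 kg; Δv = 344×9.80665×ln(3.668) = 3373.5×1.2996 ≈ 4384 m/s.
Total Δv = 2453 + 4384 = 6837 m/s.

Δv ≈ 6840 m/s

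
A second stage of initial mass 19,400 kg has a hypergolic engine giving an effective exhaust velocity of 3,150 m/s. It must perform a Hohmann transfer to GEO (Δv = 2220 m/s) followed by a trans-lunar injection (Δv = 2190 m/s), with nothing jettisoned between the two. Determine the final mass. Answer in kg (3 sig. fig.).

After the first burn: m = 19400 × exp(−2220/3150.0) = 19400 × 0.49423 = 9,588.06 kg.
After the second burn: m = 9,588.06 × exp(−2190/3150.0) = 9,588.06 × 0.49896 = 4,784.06 kg.

final mass ≈ 4780 kg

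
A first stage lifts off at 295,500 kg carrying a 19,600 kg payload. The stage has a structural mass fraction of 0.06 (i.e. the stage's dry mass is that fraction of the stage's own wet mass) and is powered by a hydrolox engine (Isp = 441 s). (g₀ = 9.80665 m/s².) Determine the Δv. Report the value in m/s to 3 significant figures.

Δv ≈ 9090 m/s

Stage wet mass = m₀ − payload = 295,500 − 19,600 = 275,900 kg.
Stage dry mass = ε × stage wet mass = 0.06 × 275,900 = 16,554 kg.
Burnout mass m_f = stage dry + payload = 16,554 + 19,600 = 36,154 kg.
v_e = Isp · g₀ = 441 × 9.80665 = 4324.7 m/s.
From the ideal rocket equation, Δv = v_e · ln(295,500/36,154) = 4324.7 × ln(8.173) = 4324.7 × 2.1009 ≈ 9086 m/s.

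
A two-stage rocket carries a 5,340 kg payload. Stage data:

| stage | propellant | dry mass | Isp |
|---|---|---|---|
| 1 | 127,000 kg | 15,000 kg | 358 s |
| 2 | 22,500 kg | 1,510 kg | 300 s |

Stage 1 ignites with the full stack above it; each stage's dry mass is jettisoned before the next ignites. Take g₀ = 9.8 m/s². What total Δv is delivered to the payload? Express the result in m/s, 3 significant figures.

Ignition mass of stage 1 = 127,000+15,000 + 22,500+1,510 + 5,340 = 171,350 kg.
Stage 1: m₀ = 171,350 kg, m_f = 171,350 − 127,000 = 44,350 kg; Δv = 358×9.8×ln(3.864) = 3508.4×1.3516 ≈ 4742 m/s.
Stage 2: m₀ = 29,350 kg, m_f = 29,350 − 22,500 = 6,850 kg; Δv = 300×9.8×ln(4.285) = 2940.0×1.4550 ≈ 4278 m/s.
Total Δv = 4742 + 4278 = 9020 m/s.

Δv ≈ 9020 m/s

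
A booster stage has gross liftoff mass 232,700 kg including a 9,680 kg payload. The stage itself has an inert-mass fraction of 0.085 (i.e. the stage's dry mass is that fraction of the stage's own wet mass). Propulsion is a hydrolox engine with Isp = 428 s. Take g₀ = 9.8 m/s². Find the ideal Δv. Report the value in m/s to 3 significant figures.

Δv ≈ 8790 m/s

Stage wet mass = m₀ − payload = 232,700 − 9,680 = 223,020 kg.
Stage dry mass = ε × stage wet mass = 0.085 × 223,020 = 18,956.7 kg.
Burnout mass m_f = stage dry + payload = 18,956.7 + 9,680 = 28,636.7 kg.
v_e = Isp · g₀ = 428 × 9.8 = 4194.4 m/s.
From the ideal rocket equation, Δv = v_e · ln(232,700/28,636.7) = 4194.4 × ln(8.126) = 4194.4 × 2.0951 ≈ 8788 m/s.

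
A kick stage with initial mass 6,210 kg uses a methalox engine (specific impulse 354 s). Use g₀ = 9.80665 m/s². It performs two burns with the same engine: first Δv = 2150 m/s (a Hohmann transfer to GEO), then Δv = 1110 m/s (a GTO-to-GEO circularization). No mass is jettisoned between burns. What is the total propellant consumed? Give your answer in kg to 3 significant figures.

v_e = Isp · g₀ = 354 × 9.80665 = 3471.6 m/s.
After the first burn: m = 6210 × exp(−2150/3471.6) = 6210 × 0.53831 = 3,342.91 kg.
After the second burn: m = 3,342.91 × exp(−1110/3471.6) = 3,342.91 × 0.72634 = 2,428.09 kg.
Total propellant = m₀ − m_final = 6210 − 2,428.09 = 3,781.91 kg.

total propellant consumed ≈ 3780 kg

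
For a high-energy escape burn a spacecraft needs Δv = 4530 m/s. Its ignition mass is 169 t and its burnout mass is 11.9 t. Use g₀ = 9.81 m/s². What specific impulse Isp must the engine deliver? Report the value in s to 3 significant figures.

ln(m₀/m_f) = ln(169000/11900) = ln(14.2) = 2.6534.
Using Δv = v_e ln(m₀/m_f): v_e = Δv / ln(m₀/m_f) = 4530 / 2.6534 = 1707.3 m/s.
Isp = v_e / g₀ = 1707.3 / 9.81 = 174.0 s.

Isp ≈ 174 s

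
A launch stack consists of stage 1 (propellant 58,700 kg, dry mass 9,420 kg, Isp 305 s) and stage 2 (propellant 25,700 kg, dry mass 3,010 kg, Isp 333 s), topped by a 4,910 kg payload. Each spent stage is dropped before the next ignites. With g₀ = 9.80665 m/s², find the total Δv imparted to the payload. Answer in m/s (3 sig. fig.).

Ignition mass of stage 1 = 58,700+9,420 + 25,700+3,010 + 4,910 = 101,740 kg.
Stage 1: m₀ = 101,740 kg, m_f = 101,740 − 58,700 = 43,040 kg; Δv = 305×9.80665×ln(2.364) = 2991.0×0.8603 ≈ 2573 m/s.
Stage 2: m₀ = 33,620 kg, m_f = 33,620 − 25,700 = 7,920 kg; Δv = 333×9.80665×ln(4.245) = 3265.6×1.4457 ≈ 4721 m/s.
Total Δv = 2573 + 4721 = 7294 m/s.

Δv ≈ 7290 m/s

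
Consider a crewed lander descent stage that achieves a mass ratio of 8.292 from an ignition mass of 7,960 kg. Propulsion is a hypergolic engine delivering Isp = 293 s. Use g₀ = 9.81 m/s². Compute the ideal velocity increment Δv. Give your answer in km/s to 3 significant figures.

Δv ≈ 6.08 km/s

v_e = Isp · g₀ = 293 × 9.81 = 2874.3 m/s.
By the Tsiolkovsky rocket equation, Δv = v_e · ln(8.292) = 2874.3 × 2.1153 ≈ 6080.0 m/s.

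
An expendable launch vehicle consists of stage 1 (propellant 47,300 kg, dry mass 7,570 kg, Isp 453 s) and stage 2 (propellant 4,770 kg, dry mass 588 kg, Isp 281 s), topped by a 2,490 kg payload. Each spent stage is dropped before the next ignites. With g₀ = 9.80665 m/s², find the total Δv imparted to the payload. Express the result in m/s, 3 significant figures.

Δv ≈ 8810 m/s

Ignition mass of stage 1 = 47,300+7,570 + 4,770+588 + 2,490 = 62,718 kg.
Stage 1: m₀ = 62,718 kg, m_f = 62,718 − 47,300 = 15,418 kg; Δv = 453×9.80665×ln(4.068) = 4442.4×1.4031 ≈ 6233 m/s.
Stage 2: m₀ = 7,848 kg, m_f = 7,848 − 4,770 = 3,078 kg; Δv = 281×9.80665×ln(2.55) = 2755.7×0.9360 ≈ 2579 m/s.
Total Δv = 6233 + 2579 = 8812 m/s.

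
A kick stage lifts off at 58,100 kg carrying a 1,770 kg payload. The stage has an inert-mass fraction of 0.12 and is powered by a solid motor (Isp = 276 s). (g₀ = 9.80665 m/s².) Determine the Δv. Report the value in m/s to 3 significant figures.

Stage wet mass = m₀ − payload = 58,100 − 1,770 = 56,330 kg.
Stage dry mass = ε × stage wet mass = 0.12 × 56,330 = 6,759.6 kg.
Burnout mass m_f = stage dry + payload = 6,759.6 + 1,770 = 8,529.6 kg.
v_e = Isp · g₀ = 276 × 9.80665 = 2706.6 m/s.
Δv = v_e · ln(58,100/8,529.6) = 2706.6 × ln(6.812) = 2706.6 × 1.9186 ≈ 5193 m/s.

Δv ≈ 5190 m/s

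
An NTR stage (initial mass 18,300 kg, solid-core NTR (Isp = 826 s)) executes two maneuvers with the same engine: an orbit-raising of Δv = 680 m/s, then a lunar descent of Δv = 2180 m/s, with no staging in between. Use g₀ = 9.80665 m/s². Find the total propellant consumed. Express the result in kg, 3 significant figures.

total propellant consumed ≈ 5440 kg

v_e = Isp · g₀ = 826 × 9.80665 = 8100.3 m/s.
After the first burn: m = 18300 × exp(−680/8100.3) = 18300 × 0.91948 = 16,826.5 kg.
After the second burn: m = 16,826.5 × exp(−2180/8100.3) = 16,826.5 × 0.76405 = 12,856.3 kg.
Total propellant = m₀ − m_final = 18300 − 12,856.3 = 5,443.7 kg.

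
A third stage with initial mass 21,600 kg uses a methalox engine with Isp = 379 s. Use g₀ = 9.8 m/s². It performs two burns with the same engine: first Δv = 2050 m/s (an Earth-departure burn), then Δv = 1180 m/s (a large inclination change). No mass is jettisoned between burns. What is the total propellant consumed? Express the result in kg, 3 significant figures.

total propellant consumed ≈ 12500 kg

v_e = Isp · g₀ = 379 × 9.8 = 3714.2 m/s.
After the first burn: m = 21600 × exp(−2050/3714.2) = 21600 × 0.57583 = 12,437.9 kg.
After the second burn: m = 12,437.9 × exp(−1180/3714.2) = 12,437.9 × 0.72782 = 9,052.55 kg.
Total propellant = m₀ − m_final = 21600 − 9,052.55 = 12,547.45 kg.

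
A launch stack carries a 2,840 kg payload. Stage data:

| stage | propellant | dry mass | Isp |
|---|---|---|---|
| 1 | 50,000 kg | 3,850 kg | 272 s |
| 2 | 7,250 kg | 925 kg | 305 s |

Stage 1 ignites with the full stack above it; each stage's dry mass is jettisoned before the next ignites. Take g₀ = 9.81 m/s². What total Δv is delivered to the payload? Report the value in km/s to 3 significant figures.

Ignition mass of stage 1 = 50,000+3,850 + 7,250+925 + 2,840 = 64,865 kg.
Stage 1: m₀ = 64,865 kg, m_f = 64,865 − 50,000 = 14,865 kg; Δv = 272×9.81×ln(4.364) = 2668.3×1.4733 ≈ 3931 m/s.
Stage 2: m₀ = 11,015 kg, m_f = 11,015 − 7,250 = 3,765 kg; Δv = 305×9.81×ln(2.926) = 2992.1×1.0735 ≈ 3212 m/s.
Total Δv = 3931 + 3212 = 7143 m/s.

Δv ≈ 7.14 km/s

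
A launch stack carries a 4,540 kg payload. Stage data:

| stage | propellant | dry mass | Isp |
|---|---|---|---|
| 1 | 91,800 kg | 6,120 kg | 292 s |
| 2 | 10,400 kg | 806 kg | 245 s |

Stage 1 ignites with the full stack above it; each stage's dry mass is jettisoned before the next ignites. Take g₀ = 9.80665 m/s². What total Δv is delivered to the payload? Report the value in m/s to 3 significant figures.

Δv ≈ 7320 m/s

Ignition mass of stage 1 = 91,800+6,120 + 10,400+806 + 4,540 = 113,666 kg.
Stage 1: m₀ = 113,666 kg, m_f = 113,666 − 91,800 = 21,866 kg; Δv = 292×9.80665×ln(5.198) = 2863.5×1.6483 ≈ 4720 m/s.
Stage 2: m₀ = 15,746 kg, m_f = 15,746 − 10,400 = 5,346 kg; Δv = 245×9.80665×ln(2.945) = 2402.6×1.0802 ≈ 2595 m/s.
Total Δv = 4720 + 2595 = 7315 m/s.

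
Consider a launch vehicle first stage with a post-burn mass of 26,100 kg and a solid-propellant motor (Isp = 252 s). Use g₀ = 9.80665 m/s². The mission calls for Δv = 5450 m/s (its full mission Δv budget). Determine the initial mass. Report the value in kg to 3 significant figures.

initial mass ≈ 237000 kg

v_e = Isp · g₀ = 252 × 9.80665 = 2471.3 m/s.
m₀/m_f = exp(Δv / v_e) = exp(5450 / 2471.3) = exp(2.2053) = 9.0733.
m₀ = m_f × 9.0733 = 26,100 × 9.0733 = 236,813 kg.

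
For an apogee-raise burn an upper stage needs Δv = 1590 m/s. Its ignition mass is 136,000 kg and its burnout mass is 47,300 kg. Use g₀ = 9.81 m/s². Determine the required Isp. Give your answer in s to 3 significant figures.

Isp ≈ 153 s

ln(m₀/m_f) = ln(136000/47300) = ln(2.875) = 1.0561.
v_e = Δv / ln(m₀/m_f) = 1590 / 1.0561 = 1505.5 m/s.
Isp = v_e / g₀ = 1505.5 / 9.81 = 153.5 s.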